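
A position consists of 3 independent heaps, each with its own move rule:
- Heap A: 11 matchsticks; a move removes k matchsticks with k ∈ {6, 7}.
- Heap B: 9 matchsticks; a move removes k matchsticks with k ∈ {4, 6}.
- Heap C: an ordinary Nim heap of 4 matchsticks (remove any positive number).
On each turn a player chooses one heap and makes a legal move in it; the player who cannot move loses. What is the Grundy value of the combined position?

7

For heap A, compute g(0), g(1), … with moves {6, 7}:
k:     0  1  2  3  4  5  6  7  8  9 10 11
g(k):  0  0  0  0  0  0  1  1  1  1  1  1
So g(11) = 1.
Build the Grundy sequence for heap B with g(k) = mex{g(k−s) : s ∈ {4, 6}, s ≤ k}:
g(0) = mex{} = 0
g(1) = mex{} = 0
g(2) = mex{} = 0
g(3) = mex{} = 0
g(4) = mex{0} = 1
g(5) = mex{0} = 1
g(6) = mex{0} = 1
g(7) = mex{0} = 1
g(8) = mex{0,1} = 2
g(9) = mex{0,1} = 2
So g(9) = 2.
Heap C is a plain Nim heap of size 4, so its Grundy value is 4.
By the Sprague-Grundy theorem, the Grundy value of a sum of independent games is the XOR of the component values.
Combined value = 1 ⊕ 2 ⊕ 4 = 7.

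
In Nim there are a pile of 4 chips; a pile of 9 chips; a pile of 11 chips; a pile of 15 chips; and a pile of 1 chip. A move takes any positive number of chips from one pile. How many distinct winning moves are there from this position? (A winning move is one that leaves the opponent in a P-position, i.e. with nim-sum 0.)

3

In binary:
  0100  (4)
  1001  (9)
  1011  (11)
  1111  (15)
  0001  (1)
  ----
  1000  (8)
The overall nim-sum is X = 8. A pile of size p has a winning move iff p XOR X < p (reduce it to p XOR X).
  4: 4 XOR 8 = 12 ≥ 4 — no move.
  9: 9 XOR 8 = 1 < 9 — winning move (to 1).
  11: 11 XOR 8 = 3 < 11 — winning move (to 3).
  15: 15 XOR 8 = 7 < 15 — winning move (to 7).
  1: 1 XOR 8 = 9 ≥ 1 — no move.
That gives 3 winning moves.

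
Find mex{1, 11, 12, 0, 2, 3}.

The values 0, 1, 2, 3 are all present; 4 is the first non-negative integer missing from the set.

4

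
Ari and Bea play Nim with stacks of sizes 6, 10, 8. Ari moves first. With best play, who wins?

Write each in binary and XOR column by column:
  0110  (6)
  1010  (10)
  1000  (8)
  ----
  0100  (4)
The nim-sum is 4 ≠ 0, so this is an N-position: the player to move can win; Ari has a winning move.

Ari wins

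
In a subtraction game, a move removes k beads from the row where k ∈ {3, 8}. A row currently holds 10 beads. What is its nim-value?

1

Build the Grundy sequence with g(k) = mex{g(k−s) : s ∈ {3, 8}, s ≤ k}:
k:     0  1  2  3  4  5  6  7  8  9 10
g(k):  0  0  0  1  1  1  0  0  2  1  1
So g(10) = 1.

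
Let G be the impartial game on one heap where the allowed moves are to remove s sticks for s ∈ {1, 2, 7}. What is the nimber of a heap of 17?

2

Grundy values for subtraction set {1, 2, 7}:
k:     0  1  2  3  4  5  6  7  8  9 10 11 12 13 14 15 16 17
g(k):  0  1  2  0  1  2  0  1  2  0  1  2  0  1  2  0  1  2
So g(17) = 2.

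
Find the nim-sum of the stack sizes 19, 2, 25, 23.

31

Compute the nim-sum pairwise:
19 ^ 2 = 17
17 ^ 25 = 8
8 ^ 23 = 31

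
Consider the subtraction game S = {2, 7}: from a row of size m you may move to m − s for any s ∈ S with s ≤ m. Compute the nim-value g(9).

0

Grundy values for subtraction set {2, 7}:
k:     0  1  2  3  4  5  6  7  8  9
g(k):  0  0  1  1  0  0  1  1  2  0
So g(9) = 0.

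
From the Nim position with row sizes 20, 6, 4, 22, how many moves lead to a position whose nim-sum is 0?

Compute the nim-sum pairwise:
20 ⊕ 6 = 18
18 ⊕ 4 = 22
22 ⊕ 22 = 0
The nim-sum is already 0, so every move leaves a nonzero nim-sum — there are no winning moves.

0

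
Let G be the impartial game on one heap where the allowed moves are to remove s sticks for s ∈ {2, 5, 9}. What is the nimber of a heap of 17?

1

Grundy values for subtraction set {2, 5, 9}:
k:     0  1  2  3  4  5  6  7  8  9 10 11 12 13 14 15 16 17
g(k):  0  0  1  1  0  2  1  0  0  1  1  0  2  1  0  0  1  1
So g(17) = 1.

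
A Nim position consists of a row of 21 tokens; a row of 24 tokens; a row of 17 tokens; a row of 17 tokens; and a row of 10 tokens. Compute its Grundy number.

7

Compute the nim-sum pairwise:
21 ⊕ 24 = 13
13 ⊕ 17 = 28
28 ⊕ 17 = 13
13 ⊕ 10 = 7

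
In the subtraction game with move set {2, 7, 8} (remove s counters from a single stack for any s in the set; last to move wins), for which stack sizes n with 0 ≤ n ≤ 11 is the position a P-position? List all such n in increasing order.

Compute g(0), g(1), … for moves {2, 7, 8}:
k:     0  1  2  3  4  5  6  7  8  9 10 11
g(k):  0  0  1  1  0  0  1  1  2  2  0  3
The P-positions (g = 0) in 0..11 are 0, 1, 4, 5, 10.

0, 1, 4, 5, 10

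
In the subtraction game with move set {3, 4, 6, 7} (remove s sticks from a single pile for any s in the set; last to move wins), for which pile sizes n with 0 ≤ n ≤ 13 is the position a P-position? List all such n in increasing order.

0, 1, 2, 10, 11, 12

Compute g(0), g(1), … for moves {3, 4, 6, 7}:
k:     0  1  2  3  4  5  6  7  8  9 10 11 12 13
g(k):  0  0  0  1  1  1  2  2  2  3  0  0  0  1
The P-positions (g = 0) in 0..13 are 0, 1, 2, 10, 11, 12.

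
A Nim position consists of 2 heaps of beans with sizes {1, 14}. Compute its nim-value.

15

In binary:
  0001  (1)
  1110  (14)
  ----
  1111  (15)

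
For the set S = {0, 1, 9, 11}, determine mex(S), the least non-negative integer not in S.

The values 0, 1 are all present; 2 is the first non-negative integer missing from the set.

2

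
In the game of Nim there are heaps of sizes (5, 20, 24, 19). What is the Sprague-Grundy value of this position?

In binary:
  00101  (5)
  10100  (20)
  11000  (24)
  10011  (19)
  -----
  11010  (26)

26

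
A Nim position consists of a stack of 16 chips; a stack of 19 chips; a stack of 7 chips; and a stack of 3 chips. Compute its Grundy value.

7

Compute the nim-sum pairwise:
16 ^ 19 = 3
3 ^ 7 = 4
4 ^ 3 = 7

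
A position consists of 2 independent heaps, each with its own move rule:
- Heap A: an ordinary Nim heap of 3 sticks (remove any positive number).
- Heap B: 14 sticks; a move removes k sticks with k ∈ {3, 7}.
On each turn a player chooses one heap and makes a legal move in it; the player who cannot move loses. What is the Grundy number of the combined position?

Heap A is a plain Nim heap of size 3, so its Grundy value is 3.
For heap B, compute g(0), g(1), … with moves {3, 7}:
g(0) = mex{} = 0
g(1) = mex{} = 0
g(2) = mex{} = 0
g(3) = mex{0} = 1
g(4) = mex{0} = 1
g(5) = mex{0} = 1
g(6) = mex{1} = 0
g(7) = mex{0,1} = 2
g(8) = mex{0,1} = 2
g(9) = mex{0} = 1
g(10) = mex{1,2} = 0
g(11) = mex{1,2} = 0
g(12) = mex{1} = 0
g(13) = mex{0} = 1
g(14) = mex{0,2} = 1
So g(14) = 1.
By the Sprague-Grundy theorem, the Grundy value of a sum of independent games is the XOR of the component values.
Combined value = 3 ⊕ 1 = 2.

2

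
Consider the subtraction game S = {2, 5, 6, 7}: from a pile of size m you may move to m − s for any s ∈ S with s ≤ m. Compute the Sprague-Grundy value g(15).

Compute g(0), g(1), … for moves {2, 5, 6, 7}:
k:     0  1  2  3  4  5  6  7  8  9 10 11 12 13 14 15
g(k):  0  0  1  1  0  2  1  3  2  2  3  3  0  0  1  1
So g(15) = 1.

1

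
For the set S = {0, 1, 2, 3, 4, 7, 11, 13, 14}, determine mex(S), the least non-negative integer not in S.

5

The values 0, 1, 2, 3, 4 are all present; 5 is the first non-negative integer missing from the set.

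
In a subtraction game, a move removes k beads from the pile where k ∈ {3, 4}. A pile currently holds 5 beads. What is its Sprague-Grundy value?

Grundy values for subtraction set {3, 4}:
k:     0  1  2  3  4  5
g(k):  0  0  0  1  1  1
So g(5) = 1.

1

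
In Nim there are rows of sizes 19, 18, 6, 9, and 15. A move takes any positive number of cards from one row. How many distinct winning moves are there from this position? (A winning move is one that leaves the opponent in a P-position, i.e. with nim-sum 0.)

3

In binary:
  10011  (19)
  10010  (18)
  00110  (6)
  01001  (9)
  01111  (15)
  -----
  00001  (1)
The overall nim-sum is X = 1. A row of size p has a winning move iff p XOR X < p (reduce it to p XOR X).
  19: 19 XOR 1 = 18 < 19 — winning move (to 18).
  18: 18 XOR 1 = 19 ≥ 18 — no move.
  6: 6 XOR 1 = 7 ≥ 6 — no move.
  9: 9 XOR 1 = 8 < 9 — winning move (to 8).
  15: 15 XOR 1 = 14 < 15 — winning move (to 14).
That gives 3 winning moves.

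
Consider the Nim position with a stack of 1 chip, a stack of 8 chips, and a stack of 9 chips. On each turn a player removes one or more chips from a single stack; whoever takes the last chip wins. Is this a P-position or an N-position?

Nim-sum: 1 ^ 8 ^ 9 = 0.
The nim-sum is 0, so this is a P-position: the player to move is in a losing position under optimal play.

P-position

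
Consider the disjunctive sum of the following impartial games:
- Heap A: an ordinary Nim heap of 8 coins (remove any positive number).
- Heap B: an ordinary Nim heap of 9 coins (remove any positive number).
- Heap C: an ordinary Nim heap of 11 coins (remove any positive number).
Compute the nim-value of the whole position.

10

Heap A is a plain Nim heap of size 8, so its Grundy value is 8.
Heap B is a plain Nim heap of size 9, so its Grundy value is 9.
Heap C is a plain Nim heap of size 11, so its Grundy value is 11.
The value of a disjunctive sum is the nim-sum of the parts.
Combined value = 8 XOR 9 XOR 11 = 10.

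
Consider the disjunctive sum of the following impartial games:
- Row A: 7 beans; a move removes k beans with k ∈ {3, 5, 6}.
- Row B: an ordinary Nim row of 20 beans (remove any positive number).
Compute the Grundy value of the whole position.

22

Build the Grundy sequence for row A with g(k) = mex{g(k−s) : s ∈ {3, 5, 6}, s ≤ k}:
k:     0  1  2  3  4  5  6  7
g(k):  0  0  0  1  1  1  2  2
So g(7) = 2.
Row B is a plain Nim row of size 20, so its Grundy value is 20.
By the Sprague-Grundy theorem, the Grundy value of a sum of independent games is the XOR of the component values.
Combined value = 2 XOR 20 = 22.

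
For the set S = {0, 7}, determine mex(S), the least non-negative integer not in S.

1

0 is in the set but 1 is not, so the mex is 1.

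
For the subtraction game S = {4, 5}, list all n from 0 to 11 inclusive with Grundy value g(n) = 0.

0, 1, 2, 3, 9, 10, 11

Build the Grundy sequence with g(k) = mex{g(k−s) : s ∈ {4, 5}, s ≤ k}:
g(0) = mex{} = 0
g(1) = mex{} = 0
g(2) = mex{} = 0
g(3) = mex{} = 0
g(4) = mex{0} = 1
g(5) = mex{0} = 1
g(6) = mex{0} = 1
g(7) = mex{0} = 1
g(8) = mex{0,1} = 2
g(9) = mex{1} = 0
g(10) = mex{1} = 0
g(11) = mex{1} = 0
The P-positions (g = 0) in 0..11 are 0, 1, 2, 3, 9, 10, 11.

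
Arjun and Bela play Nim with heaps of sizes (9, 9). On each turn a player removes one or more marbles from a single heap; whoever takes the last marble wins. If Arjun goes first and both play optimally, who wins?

In binary:
  1001  (9)
  1001  (9)
  ----
  0000  (0)
The nim-sum is 0, so this is a P-position: the player to move is in a losing position under optimal play; Arjun is about to move from it and so loses — Bela wins.

Bela wins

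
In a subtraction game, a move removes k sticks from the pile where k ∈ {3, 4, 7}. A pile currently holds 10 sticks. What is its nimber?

Grundy values for subtraction set {3, 4, 7}:
g(0) = mex{} = 0
g(1) = mex{} = 0
g(2) = mex{} = 0
g(3) = mex{0} = 1
g(4) = mex{0} = 1
g(5) = mex{0} = 1
g(6) = mex{0,1} = 2
g(7) = mex{0,1} = 2
g(8) = mex{0,1} = 2
g(9) = mex{0,1,2} = 3
g(10) = mex{1,2} = 0
So g(10) = 0.

0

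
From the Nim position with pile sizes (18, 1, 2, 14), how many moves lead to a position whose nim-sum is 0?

1

Bitwise XOR of the heap sizes:
  10010  (18)
  00001  (1)
  00010  (2)
  01110  (14)
  -----
  11111  (31)
The overall nim-sum is X = 31. A pile of size p has a winning move iff p XOR X < p (reduce it to p XOR X).
  18: 18 XOR 31 = 13 < 18 — winning move (to 13).
  1: 1 XOR 31 = 30 ≥ 1 — no move.
  2: 2 XOR 31 = 29 ≥ 2 — no move.
  14: 14 XOR 31 = 17 ≥ 14 — no move.
That gives 1 winning move.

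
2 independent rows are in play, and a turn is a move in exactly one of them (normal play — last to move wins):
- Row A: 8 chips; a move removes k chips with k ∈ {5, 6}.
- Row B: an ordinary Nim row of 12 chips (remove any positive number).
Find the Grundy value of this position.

13

Build the Grundy sequence for row A with g(k) = mex{g(k−s) : s ∈ {5, 6}, s ≤ k}:
k:     0  1  2  3  4  5  6  7  8
g(k):  0  0  0  0  0  1  1  1  1
So g(8) = 1.
Row B is a plain Nim row of size 12, so its Grundy value is 12.
The value of a disjunctive sum is the nim-sum of the parts.
Combined value = 1 XOR 12 = 13.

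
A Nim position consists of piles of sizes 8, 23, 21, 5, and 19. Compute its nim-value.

28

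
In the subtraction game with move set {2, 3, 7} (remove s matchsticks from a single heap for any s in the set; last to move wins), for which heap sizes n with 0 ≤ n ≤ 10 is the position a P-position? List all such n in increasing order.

0, 1, 5, 6, 10

Grundy values for subtraction set {2, 3, 7}:
g(0) = mex{} = 0
g(1) = mex{} = 0
g(2) = mex{0} = 1
g(3) = mex{0} = 1
g(4) = mex{0,1} = 2
g(5) = mex{1} = 0
g(6) = mex{1,2} = 0
g(7) = mex{0,2} = 1
g(8) = mex{0} = 1
g(9) = mex{0,1} = 2
g(10) = mex{1} = 0
The P-positions (g = 0) in 0..10 are 0, 1, 5, 6, 10.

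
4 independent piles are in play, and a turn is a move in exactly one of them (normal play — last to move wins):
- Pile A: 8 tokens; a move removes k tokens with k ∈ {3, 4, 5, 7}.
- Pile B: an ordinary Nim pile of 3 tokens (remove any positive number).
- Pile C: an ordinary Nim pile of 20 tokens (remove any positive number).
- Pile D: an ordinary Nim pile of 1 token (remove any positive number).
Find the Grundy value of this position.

20

For pile A, compute g(0), g(1), … with moves {3, 4, 5, 7}:
k:     0  1  2  3  4  5  6  7  8
g(k):  0  0  0  1  1  1  2  2  2
So g(8) = 2.
Pile B is a plain Nim pile of size 3, so its Grundy value is 3.
Pile C is a plain Nim pile of size 20, so its Grundy value is 20.
Pile D is a plain Nim pile of size 1, so its Grundy value is 1.
By the Sprague-Grundy theorem, the Grundy value of a sum of independent games is the XOR of the component values.
Combined value = 2 XOR 3 XOR 20 XOR 1 = 20.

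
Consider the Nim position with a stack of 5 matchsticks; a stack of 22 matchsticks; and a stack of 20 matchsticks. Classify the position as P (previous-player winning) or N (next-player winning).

N-position

Nim-sum: 5 ⊕ 22 ⊕ 20 = 7.
The nim-sum is 7 ≠ 0, so this is an N-position: the player to move can win.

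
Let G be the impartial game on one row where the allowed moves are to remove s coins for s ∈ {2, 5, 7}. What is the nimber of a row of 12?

1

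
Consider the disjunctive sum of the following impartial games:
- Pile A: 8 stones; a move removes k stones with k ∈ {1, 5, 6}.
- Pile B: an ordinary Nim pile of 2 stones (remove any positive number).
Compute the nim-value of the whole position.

0

For pile A, compute g(0), g(1), … with moves {1, 5, 6}:
k:     0  1  2  3  4  5  6  7  8
g(k):  0  1  0  1  0  1  2  3  2
So g(8) = 2.
Pile B is a plain Nim pile of size 2, so its Grundy value is 2.
The value of a disjunctive sum is the nim-sum of the parts.
Combined value = 2 ⊕ 2 = 0.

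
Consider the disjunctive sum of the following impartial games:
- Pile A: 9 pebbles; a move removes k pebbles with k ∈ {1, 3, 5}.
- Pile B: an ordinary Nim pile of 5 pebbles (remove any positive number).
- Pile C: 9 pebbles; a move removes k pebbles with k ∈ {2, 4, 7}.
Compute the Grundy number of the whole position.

4

For pile A, compute g(0), g(1), … with moves {1, 3, 5}:
g(0) = mex{} = 0
g(1) = mex{0} = 1
g(2) = mex{1} = 0
g(3) = mex{0} = 1
g(4) = mex{1} = 0
g(5) = mex{0} = 1
g(6) = mex{1} = 0
g(7) = mex{0} = 1
g(8) = mex{1} = 0
g(9) = mex{0} = 1
So g(9) = 1.
Pile B is a plain Nim pile of size 5, so its Grundy value is 5.
For pile C, compute g(0), g(1), … with moves {2, 4, 7}:
g(0) = mex{} = 0
g(1) = mex{} = 0
g(2) = mex{0} = 1
g(3) = mex{0} = 1
g(4) = mex{0,1} = 2
g(5) = mex{0,1} = 2
g(6) = mex{1,2} = 0
g(7) = mex{0,1,2} = 3
g(8) = mex{0,2} = 1
g(9) = mex{1,2,3} = 0
So g(9) = 0.
By the Sprague-Grundy theorem, the Grundy value of a sum of independent games is the XOR of the component values.
Combined value = 1 ⊕ 5 ⊕ 0 = 4.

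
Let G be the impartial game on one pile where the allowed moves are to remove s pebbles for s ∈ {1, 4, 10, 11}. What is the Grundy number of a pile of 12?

Compute g(0), g(1), … for moves {1, 4, 10, 11}:
g(0) = mex{} = 0
g(1) = mex{0} = 1
g(2) = mex{1} = 0
g(3) = mex{0} = 1
g(4) = mex{0,1} = 2
g(5) = mex{1,2} = 0
g(6) = mex{0} = 1
g(7) = mex{1} = 0
g(8) = mex{0,2} = 1
g(9) = mex{0,1} = 2
g(10) = mex{0,1,2} = 3
g(11) = mex{0,1,3} = 2
g(12) = mex{0,1,2} = 3
So g(12) = 3.

3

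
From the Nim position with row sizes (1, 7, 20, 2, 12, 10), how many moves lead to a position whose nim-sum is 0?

1

Nim-sum: 1 XOR 7 XOR 20 XOR 2 XOR 12 XOR 10 = 22.
The overall nim-sum is X = 22. A row of size p has a winning move iff p XOR X < p (reduce it to p XOR X).
  1: 1 XOR 22 = 23 ≥ 1 — no move.
  7: 7 XOR 22 = 17 ≥ 7 — no move.
  20: 20 XOR 22 = 2 < 20 — winning move (to 2).
  2: 2 XOR 22 = 20 ≥ 2 — no move.
  12: 12 XOR 22 = 26 ≥ 12 — no move.
  10: 10 XOR 22 = 28 ≥ 10 — no move.
That gives 1 winning move.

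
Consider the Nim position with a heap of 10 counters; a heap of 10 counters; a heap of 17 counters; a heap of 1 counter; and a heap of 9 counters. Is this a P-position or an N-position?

N-position

In binary:
  01010  (10)
  01010  (10)
  10001  (17)
  00001  (1)
  01001  (9)
  -----
  11001  (25)
The nim-sum is 25 ≠ 0, so this is an N-position: the player to move can win.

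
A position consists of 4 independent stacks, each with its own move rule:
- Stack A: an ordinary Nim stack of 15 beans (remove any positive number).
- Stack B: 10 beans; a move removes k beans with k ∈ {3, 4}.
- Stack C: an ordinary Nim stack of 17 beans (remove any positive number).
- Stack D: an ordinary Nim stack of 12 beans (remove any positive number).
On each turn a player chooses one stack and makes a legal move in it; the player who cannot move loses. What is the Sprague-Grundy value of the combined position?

Stack A is a plain Nim stack of size 15, so its Grundy value is 15.
Build the Grundy sequence for stack B with g(k) = mex{g(k−s) : s ∈ {3, 4}, s ≤ k}:
k:     0  1  2  3  4  5  6  7  8  9 10
g(k):  0  0  0  1  1  1  2  0  0  0  1
So g(10) = 1.
Stack C is a plain Nim stack of size 17, so its Grundy value is 17.
Stack D is a plain Nim stack of size 12, so its Grundy value is 12.
By the Sprague-Grundy theorem, the Grundy value of a sum of independent games is the XOR of the component values.
Combined value = 15 XOR 1 XOR 17 XOR 12 = 19.

19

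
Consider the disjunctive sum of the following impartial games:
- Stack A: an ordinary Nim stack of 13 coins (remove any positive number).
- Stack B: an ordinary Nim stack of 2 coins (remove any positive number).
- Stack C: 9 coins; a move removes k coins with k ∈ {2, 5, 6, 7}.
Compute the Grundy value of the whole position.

13

Stack A is a plain Nim stack of size 13, so its Grundy value is 13.
Stack B is a plain Nim stack of size 2, so its Grundy value is 2.
For stack C, compute g(0), g(1), … with moves {2, 5, 6, 7}:
g(0) = mex{} = 0
g(1) = mex{} = 0
g(2) = mex{0} = 1
g(3) = mex{0} = 1
g(4) = mex{1} = 0
g(5) = mex{0,1} = 2
g(6) = mex{0} = 1
g(7) = mex{0,1,2} = 3
g(8) = mex{0,1} = 2
g(9) = mex{0,1,3} = 2
So g(9) = 2.
By the Sprague-Grundy theorem, the Grundy value of a sum of independent games is the XOR of the component values.
Combined value = 13 XOR 2 XOR 2 = 13.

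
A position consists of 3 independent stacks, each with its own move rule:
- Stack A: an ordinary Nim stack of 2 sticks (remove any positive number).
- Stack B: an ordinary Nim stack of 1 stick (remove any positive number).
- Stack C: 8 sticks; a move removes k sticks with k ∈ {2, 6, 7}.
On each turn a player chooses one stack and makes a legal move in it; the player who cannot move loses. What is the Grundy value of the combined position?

1

Stack A is a plain Nim stack of size 2, so its Grundy value is 2.
Stack B is a plain Nim stack of size 1, so its Grundy value is 1.
Grundy values for stack C (subtraction set {2, 6, 7}):
k:     0  1  2  3  4  5  6  7  8
g(k):  0  0  1  1  0  0  1  1  2
So g(8) = 2.
By the Sprague-Grundy theorem, the Grundy value of a sum of independent games is the XOR of the component values.
Combined value = 2 ⊕ 1 ⊕ 2 = 1.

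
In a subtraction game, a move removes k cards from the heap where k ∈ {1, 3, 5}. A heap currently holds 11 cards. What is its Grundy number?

1

Compute g(0), g(1), … for moves {1, 3, 5}:
g(0) = mex{} = 0
g(1) = mex{0} = 1
g(2) = mex{1} = 0
g(3) = mex{0} = 1
g(4) = mex{1} = 0
g(5) = mex{0} = 1
g(6) = mex{1} = 0
g(7) = mex{0} = 1
g(8) = mex{1} = 0
g(9) = mex{0} = 1
g(10) = mex{1} = 0
g(11) = mex{0} = 1
So g(11) = 1.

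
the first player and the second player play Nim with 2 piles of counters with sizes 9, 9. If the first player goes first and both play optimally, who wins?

Write each in binary and XOR column by column:
  1001  (9)
  1001  (9)
  ----
  0000  (0)
The nim-sum is 0, so this is a P-position: the player to move is in a losing position under optimal play; the first player is about to move from it and so loses — the second player wins.

the second player wins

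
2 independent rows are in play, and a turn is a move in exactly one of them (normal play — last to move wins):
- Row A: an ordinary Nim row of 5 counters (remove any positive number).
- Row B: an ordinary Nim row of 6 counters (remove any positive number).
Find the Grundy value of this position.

3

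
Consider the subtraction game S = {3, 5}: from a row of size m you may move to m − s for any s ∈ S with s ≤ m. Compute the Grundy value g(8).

Build the Grundy sequence with g(k) = mex{g(k−s) : s ∈ {3, 5}, s ≤ k}:
g(0) = mex{} = 0
g(1) = mex{} = 0
g(2) = mex{} = 0
g(3) = mex{0} = 1
g(4) = mex{0} = 1
g(5) = mex{0} = 1
g(6) = mex{0,1} = 2
g(7) = mex{0,1} = 2
g(8) = mex{1} = 0
So g(8) = 0.

0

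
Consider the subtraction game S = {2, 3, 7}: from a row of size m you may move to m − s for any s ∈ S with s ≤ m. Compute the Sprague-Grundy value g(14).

2

Grundy values for subtraction set {2, 3, 7}:
g(0) = mex{} = 0
g(1) = mex{} = 0
g(2) = mex{0} = 1
g(3) = mex{0} = 1
g(4) = mex{0,1} = 2
g(5) = mex{1} = 0
g(6) = mex{1,2} = 0
g(7) = mex{0,2} = 1
g(8) = mex{0} = 1
g(9) = mex{0,1} = 2
g(10) = mex{1} = 0
g(11) = mex{1,2} = 0
g(12) = mex{0,2} = 1
g(13) = mex{0} = 1
g(14) = mex{0,1} = 2
So g(14) = 2.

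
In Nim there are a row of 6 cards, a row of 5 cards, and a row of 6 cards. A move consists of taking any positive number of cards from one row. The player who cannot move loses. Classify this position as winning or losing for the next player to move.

Write each in binary and XOR column by column:
  110  (6)
  101  (5)
  110  (6)
  ---
  101  (5)
The nim-sum is 5 ≠ 0, so this is an N-position: the player to move can win.

Winning position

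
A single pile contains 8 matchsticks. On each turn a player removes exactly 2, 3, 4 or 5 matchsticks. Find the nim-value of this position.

Grundy values for subtraction set {2, 3, 4, 5}:
g(0) = mex{} = 0
g(1) = mex{} = 0
g(2) = mex{0} = 1
g(3) = mex{0} = 1
g(4) = mex{0,1} = 2
g(5) = mex{0,1} = 2
g(6) = mex{0,1,2} = 3
g(7) = mex{1,2} = 0
g(8) = mex{1,2,3} = 0
So g(8) = 0.

0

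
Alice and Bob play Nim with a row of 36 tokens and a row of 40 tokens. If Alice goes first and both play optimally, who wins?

Alice wins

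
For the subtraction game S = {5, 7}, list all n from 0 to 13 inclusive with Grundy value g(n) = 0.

0, 1, 2, 3, 4, 12, 13

Build the Grundy sequence with g(k) = mex{g(k−s) : s ∈ {5, 7}, s ≤ k}:
g(0) = mex{} = 0
g(1) = mex{} = 0
g(2) = mex{} = 0
g(3) = mex{} = 0
g(4) = mex{} = 0
g(5) = mex{0} = 1
g(6) = mex{0} = 1
g(7) = mex{0} = 1
g(8) = mex{0} = 1
g(9) = mex{0} = 1
g(10) = mex{0,1} = 2
g(11) = mex{0,1} = 2
g(12) = mex{1} = 0
g(13) = mex{1} = 0
The P-positions (g = 0) in 0..13 are 0, 1, 2, 3, 4, 12, 13.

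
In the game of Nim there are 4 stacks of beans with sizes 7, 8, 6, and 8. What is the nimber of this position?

1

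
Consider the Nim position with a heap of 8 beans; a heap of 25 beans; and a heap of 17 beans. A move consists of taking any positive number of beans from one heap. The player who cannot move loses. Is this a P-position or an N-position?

In binary:
  01000  (8)
  11001  (25)
  10001  (17)
  -----
  00000  (0)
The nim-sum is 0, so this is a P-position: the player to move is in a losing position under optimal play.

P-position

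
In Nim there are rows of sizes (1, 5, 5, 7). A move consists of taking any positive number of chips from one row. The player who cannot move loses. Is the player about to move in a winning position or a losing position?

Nim-sum: 1 XOR 5 XOR 5 XOR 7 = 6.
The nim-sum is 6 ≠ 0, so this is an N-position: the player to move can win.

Winning position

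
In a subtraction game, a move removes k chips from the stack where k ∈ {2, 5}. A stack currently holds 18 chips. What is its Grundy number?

Grundy values for subtraction set {2, 5}:
k:     0  1  2  3  4  5  6  7  8  9 10 11 12 13 14 15 16 17 18
g(k):  0  0  1  1  0  2  1  0  0  1  1  0  2  1  0  0  1  1  0
So g(18) = 0.

0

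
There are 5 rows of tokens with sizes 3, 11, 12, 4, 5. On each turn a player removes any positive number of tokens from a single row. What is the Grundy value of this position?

5

Nim-sum: 3 ^ 11 ^ 12 ^ 4 ^ 5 = 5.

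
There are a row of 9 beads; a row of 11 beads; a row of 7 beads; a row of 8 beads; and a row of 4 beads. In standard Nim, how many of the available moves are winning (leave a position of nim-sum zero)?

Write each in binary and XOR column by column:
  1001  (9)
  1011  (11)
  0111  (7)
  1000  (8)
  0100  (4)
  ----
  1001  (9)
The overall nim-sum is X = 9. A row of size p has a winning move iff p XOR X < p (reduce it to p XOR X).
  9: 9 XOR 9 = 0 < 9 — winning move (to 0).
  11: 11 XOR 9 = 2 < 11 — winning move (to 2).
  7: 7 XOR 9 = 14 ≥ 7 — no move.
  8: 8 XOR 9 = 1 < 8 — winning move (to 1).
  4: 4 XOR 9 = 13 ≥ 4 — no move.
That gives 3 winning moves.

3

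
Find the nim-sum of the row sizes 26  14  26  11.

5

Compute the nim-sum pairwise:
26 ⊕ 14 = 20
20 ⊕ 26 = 14
14 ⊕ 11 = 5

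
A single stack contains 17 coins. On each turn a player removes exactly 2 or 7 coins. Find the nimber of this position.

Compute g(0), g(1), … for moves {2, 7}:
k:     0  1  2  3  4  5  6  7  8  9 10 11 12 13 14 15 16 17
g(k):  0  0  1  1  0  0  1  1  2  0  0  1  1  0  0  1  1  2
So g(17) = 2.

2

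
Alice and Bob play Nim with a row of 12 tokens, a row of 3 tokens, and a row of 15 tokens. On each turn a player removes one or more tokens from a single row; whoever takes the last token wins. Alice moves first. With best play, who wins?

Bob wins

Nim-sum: 12 ⊕ 3 ⊕ 15 = 0.
The nim-sum is 0, so this is a P-position: the player to move is in a losing position under optimal play; Alice is about to move from it and so loses — Bob wins.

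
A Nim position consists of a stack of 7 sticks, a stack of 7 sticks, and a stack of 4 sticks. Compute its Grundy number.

Compute the nim-sum pairwise:
7 ^ 7 = 0
0 ^ 4 = 4

4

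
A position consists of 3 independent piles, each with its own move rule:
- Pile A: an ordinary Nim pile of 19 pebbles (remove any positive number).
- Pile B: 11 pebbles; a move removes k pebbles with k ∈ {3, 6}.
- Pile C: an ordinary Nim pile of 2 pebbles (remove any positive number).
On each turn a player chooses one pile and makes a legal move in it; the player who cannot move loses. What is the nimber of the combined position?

17

Pile A is a plain Nim pile of size 19, so its Grundy value is 19.
Build the Grundy sequence for pile B with g(k) = mex{g(k−s) : s ∈ {3, 6}, s ≤ k}:
g(0) = mex{} = 0
g(1) = mex{} = 0
g(2) = mex{} = 0
g(3) = mex{0} = 1
g(4) = mex{0} = 1
g(5) = mex{0} = 1
g(6) = mex{0,1} = 2
g(7) = mex{0,1} = 2
g(8) = mex{0,1} = 2
g(9) = mex{1,2} = 0
g(10) = mex{1,2} = 0
g(11) = mex{1,2} = 0
So g(11) = 0.
Pile C is a plain Nim pile of size 2, so its Grundy value is 2.
The value of a disjunctive sum is the nim-sum of the parts.
Combined value = 19 ⊕ 0 ⊕ 2 = 17.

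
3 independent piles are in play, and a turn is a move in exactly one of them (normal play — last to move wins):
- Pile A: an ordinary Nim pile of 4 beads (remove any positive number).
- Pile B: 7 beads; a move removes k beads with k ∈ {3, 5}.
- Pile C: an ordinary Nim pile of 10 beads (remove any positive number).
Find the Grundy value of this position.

12

Pile A is a plain Nim pile of size 4, so its Grundy value is 4.
For pile B, compute g(0), g(1), … with moves {3, 5}:
g(0) = mex{} = 0
g(1) = mex{} = 0
g(2) = mex{} = 0
g(3) = mex{0} = 1
g(4) = mex{0} = 1
g(5) = mex{0} = 1
g(6) = mex{0,1} = 2
g(7) = mex{0,1} = 2
So g(7) = 2.
Pile C is a plain Nim pile of size 10, so its Grundy value is 10.
By the Sprague-Grundy theorem, the Grundy value of a sum of independent games is the XOR of the component values.
Combined value = 4 XOR 2 XOR 10 = 12.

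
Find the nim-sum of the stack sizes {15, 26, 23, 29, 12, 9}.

26

Bitwise XOR of the heap sizes:
  01111  (15)
  11010  (26)
  10111  (23)
  11101  (29)
  01100  (12)
  01001  (9)
  -----
  11010  (26)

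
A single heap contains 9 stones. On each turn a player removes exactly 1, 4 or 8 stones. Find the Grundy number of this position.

2

Build the Grundy sequence with g(k) = mex{g(k−s) : s ∈ {1, 4, 8}, s ≤ k}:
g(0) = mex{} = 0
g(1) = mex{0} = 1
g(2) = mex{1} = 0
g(3) = mex{0} = 1
g(4) = mex{0,1} = 2
g(5) = mex{1,2} = 0
g(6) = mex{0} = 1
g(7) = mex{1} = 0
g(8) = mex{0,2} = 1
g(9) = mex{0,1} = 2
So g(9) = 2.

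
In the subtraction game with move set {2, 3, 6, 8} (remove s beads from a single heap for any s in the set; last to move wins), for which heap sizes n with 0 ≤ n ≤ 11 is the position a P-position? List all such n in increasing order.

Build the Grundy sequence with g(k) = mex{g(k−s) : s ∈ {2, 3, 6, 8}, s ≤ k}:
g(0) = mex{} = 0
g(1) = mex{} = 0
g(2) = mex{0} = 1
g(3) = mex{0} = 1
g(4) = mex{0,1} = 2
g(5) = mex{1} = 0
g(6) = mex{0,1,2} = 3
g(7) = mex{0,2} = 1
g(8) = mex{0,1,3} = 2
g(9) = mex{0,1,3} = 2
g(10) = mex{1,2} = 0
g(11) = mex{0,1,2} = 3
The P-positions (g = 0) in 0..11 are 0, 1, 5, 10.

0, 1, 5, 10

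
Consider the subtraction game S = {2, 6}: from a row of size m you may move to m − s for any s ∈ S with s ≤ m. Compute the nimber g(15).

Compute g(0), g(1), … for moves {2, 6}:
k:     0  1  2  3  4  5  6  7  8  9 10 11 12 13 14 15
g(k):  0  0  1  1  0  0  1  1  0  0  1  1  0  0  1  1
So g(15) = 1.

1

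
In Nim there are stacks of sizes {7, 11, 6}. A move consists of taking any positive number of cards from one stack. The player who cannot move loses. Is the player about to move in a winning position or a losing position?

Write each in binary and XOR column by column:
  0111  (7)
  1011  (11)
  0110  (6)
  ----
  1010  (10)
The nim-sum is 10 ≠ 0, so this is an N-position: the player to move can win.

Winning position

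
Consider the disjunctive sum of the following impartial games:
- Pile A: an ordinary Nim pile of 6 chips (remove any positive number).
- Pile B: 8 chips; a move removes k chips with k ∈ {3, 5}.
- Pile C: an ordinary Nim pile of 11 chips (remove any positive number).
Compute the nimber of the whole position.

13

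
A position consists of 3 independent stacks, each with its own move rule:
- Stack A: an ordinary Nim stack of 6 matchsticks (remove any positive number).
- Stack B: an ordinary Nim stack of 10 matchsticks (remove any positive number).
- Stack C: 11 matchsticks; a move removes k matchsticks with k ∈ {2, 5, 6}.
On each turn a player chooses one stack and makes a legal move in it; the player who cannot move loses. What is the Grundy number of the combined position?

12

Stack A is a plain Nim stack of size 6, so its Grundy value is 6.
Stack B is a plain Nim stack of size 10, so its Grundy value is 10.
For stack C, compute g(0), g(1), … with moves {2, 5, 6}:
g(0) = mex{} = 0
g(1) = mex{} = 0
g(2) = mex{0} = 1
g(3) = mex{0} = 1
g(4) = mex{1} = 0
g(5) = mex{0,1} = 2
g(6) = mex{0} = 1
g(7) = mex{0,1,2} = 3
g(8) = mex{1} = 0
g(9) = mex{0,1,3} = 2
g(10) = mex{0,2} = 1
g(11) = mex{1,2} = 0
So g(11) = 0.
The value of a disjunctive sum is the nim-sum of the parts.
Combined value = 6 XOR 10 XOR 0 = 12.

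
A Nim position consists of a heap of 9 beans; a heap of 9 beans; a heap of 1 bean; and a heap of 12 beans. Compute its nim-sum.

13

Compute the nim-sum pairwise:
9 ^ 9 = 0
0 ^ 1 = 1
1 ^ 12 = 13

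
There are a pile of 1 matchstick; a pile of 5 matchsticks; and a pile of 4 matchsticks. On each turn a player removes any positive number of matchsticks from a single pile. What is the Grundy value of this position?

Nim-sum: 1 ^ 5 ^ 4 = 0.

0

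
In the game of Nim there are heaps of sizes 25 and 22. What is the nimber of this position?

In binary:
  11001  (25)
  10110  (22)
  -----
  01111  (15)

15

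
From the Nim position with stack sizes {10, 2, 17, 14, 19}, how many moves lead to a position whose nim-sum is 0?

1

Nim-sum: 10 ^ 2 ^ 17 ^ 14 ^ 19 = 4.
The overall nim-sum is X = 4. A stack of size p has a winning move iff p XOR X < p (reduce it to p XOR X).
  10: 10 XOR 4 = 14 ≥ 10 — no move.
  2: 2 XOR 4 = 6 ≥ 2 — no move.
  17: 17 XOR 4 = 21 ≥ 17 — no move.
  14: 14 XOR 4 = 10 < 14 — winning move (to 10).
  19: 19 XOR 4 = 23 ≥ 19 — no move.
That gives 1 winning move.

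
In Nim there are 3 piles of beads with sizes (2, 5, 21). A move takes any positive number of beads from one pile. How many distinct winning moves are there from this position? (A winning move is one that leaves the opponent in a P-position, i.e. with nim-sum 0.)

Nim-sum: 2 ⊕ 5 ⊕ 21 = 18.
The overall nim-sum is X = 18. A pile of size p has a winning move iff p XOR X < p (reduce it to p XOR X).
  2: 2 XOR 18 = 16 ≥ 2 — no move.
  5: 5 XOR 18 = 23 ≥ 5 — no move.
  21: 21 XOR 18 = 7 < 21 — winning move (to 7).
That gives 1 winning move.

1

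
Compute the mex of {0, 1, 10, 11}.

2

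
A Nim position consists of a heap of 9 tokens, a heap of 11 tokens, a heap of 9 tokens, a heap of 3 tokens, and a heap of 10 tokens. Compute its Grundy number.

2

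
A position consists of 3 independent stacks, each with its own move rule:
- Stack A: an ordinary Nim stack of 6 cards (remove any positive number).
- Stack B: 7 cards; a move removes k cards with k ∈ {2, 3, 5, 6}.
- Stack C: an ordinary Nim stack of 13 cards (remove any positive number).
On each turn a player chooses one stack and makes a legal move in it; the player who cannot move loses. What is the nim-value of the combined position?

Stack A is a plain Nim stack of size 6, so its Grundy value is 6.
For stack B, compute g(0), g(1), … with moves {2, 3, 5, 6}:
k:     0  1  2  3  4  5  6  7
g(k):  0  0  1  1  2  2  3  3
So g(7) = 3.
Stack C is a plain Nim stack of size 13, so its Grundy value is 13.
The value of a disjunctive sum is the nim-sum of the parts.
Combined value = 6 XOR 3 XOR 13 = 8.

8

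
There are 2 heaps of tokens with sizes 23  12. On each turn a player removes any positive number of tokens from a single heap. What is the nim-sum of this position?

Bitwise XOR of the heap sizes:
  10111  (23)
  01100  (12)
  -----
  11011  (27)

27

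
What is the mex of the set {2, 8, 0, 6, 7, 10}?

0 is in the set but 1 is not, so the mex is 1.

1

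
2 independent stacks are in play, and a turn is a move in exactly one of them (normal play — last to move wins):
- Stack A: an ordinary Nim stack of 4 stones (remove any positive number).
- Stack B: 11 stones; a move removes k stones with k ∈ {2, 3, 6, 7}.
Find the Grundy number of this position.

5

Stack A is a plain Nim stack of size 4, so its Grundy value is 4.
Build the Grundy sequence for stack B with g(k) = mex{g(k−s) : s ∈ {2, 3, 6, 7}, s ≤ k}:
k:     0  1  2  3  4  5  6  7  8  9 10 11
g(k):  0  0  1  1  2  0  3  1  2  0  0  1
So g(11) = 1.
The value of a disjunctive sum is the nim-sum of the parts.
Combined value = 4 XOR 1 = 5.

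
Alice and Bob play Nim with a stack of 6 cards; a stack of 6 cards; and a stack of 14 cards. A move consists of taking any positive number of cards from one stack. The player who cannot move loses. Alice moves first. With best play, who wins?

Alice wins

In binary:
  0110  (6)
  0110  (6)
  1110  (14)
  ----
  1110  (14)
The nim-sum is 14 ≠ 0, so this is an N-position: the player to move can win; Alice has a winning move.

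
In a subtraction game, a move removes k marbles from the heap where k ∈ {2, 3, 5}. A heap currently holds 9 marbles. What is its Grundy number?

Compute g(0), g(1), … for moves {2, 3, 5}:
k:     0  1  2  3  4  5  6  7  8  9
g(k):  0  0  1  1  2  2  3  0  0  1
So g(9) = 1.

1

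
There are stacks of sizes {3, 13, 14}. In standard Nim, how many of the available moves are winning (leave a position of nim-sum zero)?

0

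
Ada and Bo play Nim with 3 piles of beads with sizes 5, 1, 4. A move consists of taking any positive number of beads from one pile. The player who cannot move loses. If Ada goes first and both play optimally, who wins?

Bo wins

Write each in binary and XOR column by column:
  101  (5)
  001  (1)
  100  (4)
  ---
  000  (0)
The nim-sum is 0, so this is a P-position: the player to move is in a losing position under optimal play; Ada is about to move from it and so loses — Bo wins.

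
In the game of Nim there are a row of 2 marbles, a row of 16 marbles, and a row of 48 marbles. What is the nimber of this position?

34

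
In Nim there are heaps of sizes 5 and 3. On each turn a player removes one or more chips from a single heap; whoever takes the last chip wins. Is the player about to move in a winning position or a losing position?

In binary:
  101  (5)
  011  (3)
  ---
  110  (6)
The nim-sum is 6 ≠ 0, so this is an N-position: the player to move can win.

Winning position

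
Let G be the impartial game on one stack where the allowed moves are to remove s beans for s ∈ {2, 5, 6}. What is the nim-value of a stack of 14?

Compute g(0), g(1), … for moves {2, 5, 6}:
k:     0  1  2  3  4  5  6  7  8  9 10 11 12 13 14
g(k):  0  0  1  1  0  2  1  3  0  2  1  0  0  1  1
So g(14) = 1.

1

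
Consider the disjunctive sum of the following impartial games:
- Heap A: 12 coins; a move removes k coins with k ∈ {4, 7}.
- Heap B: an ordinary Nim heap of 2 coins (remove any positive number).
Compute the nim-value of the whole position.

2

Build the Grundy sequence for heap A with g(k) = mex{g(k−s) : s ∈ {4, 7}, s ≤ k}:
g(0) = mex{} = 0
g(1) = mex{} = 0
g(2) = mex{} = 0
g(3) = mex{} = 0
g(4) = mex{0} = 1
g(5) = mex{0} = 1
g(6) = mex{0} = 1
g(7) = mex{0} = 1
g(8) = mex{0,1} = 2
g(9) = mex{0,1} = 2
g(10) = mex{0,1} = 2
g(11) = mex{1} = 0
g(12) = mex{1,2} = 0
So g(12) = 0.
Heap B is a plain Nim heap of size 2, so its Grundy value is 2.
The value of a disjunctive sum is the nim-sum of the parts.
Combined value = 0 XOR 2 = 2.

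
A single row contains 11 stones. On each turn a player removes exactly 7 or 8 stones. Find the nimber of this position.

Build the Grundy sequence with g(k) = mex{g(k−s) : s ∈ {7, 8}, s ≤ k}:
g(0) = mex{} = 0
g(1) = mex{} = 0
g(2) = mex{} = 0
g(3) = mex{} = 0
g(4) = mex{} = 0
g(5) = mex{} = 0
g(6) = mex{} = 0
g(7) = mex{0} = 1
g(8) = mex{0} = 1
g(9) = mex{0} = 1
g(10) = mex{0} = 1
g(11) = mex{0} = 1
So g(11) = 1.

1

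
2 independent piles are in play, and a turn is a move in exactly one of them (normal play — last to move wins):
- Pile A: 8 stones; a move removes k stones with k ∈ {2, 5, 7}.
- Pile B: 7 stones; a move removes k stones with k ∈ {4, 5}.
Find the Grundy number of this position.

3

For pile A, compute g(0), g(1), … with moves {2, 5, 7}:
g(0) = mex{} = 0
g(1) = mex{} = 0
g(2) = mex{0} = 1
g(3) = mex{0} = 1
g(4) = mex{1} = 0
g(5) = mex{0,1} = 2
g(6) = mex{0} = 1
g(7) = mex{0,1,2} = 3
g(8) = mex{0,1} = 2
So g(8) = 2.
Grundy values for pile B (subtraction set {4, 5}):
k:     0  1  2  3  4  5  6  7
g(k):  0  0  0  0  1  1  1  1
So g(7) = 1.
By the Sprague-Grundy theorem, the Grundy value of a sum of independent games is the XOR of the component values.
Combined value = 2 ⊕ 1 = 3.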